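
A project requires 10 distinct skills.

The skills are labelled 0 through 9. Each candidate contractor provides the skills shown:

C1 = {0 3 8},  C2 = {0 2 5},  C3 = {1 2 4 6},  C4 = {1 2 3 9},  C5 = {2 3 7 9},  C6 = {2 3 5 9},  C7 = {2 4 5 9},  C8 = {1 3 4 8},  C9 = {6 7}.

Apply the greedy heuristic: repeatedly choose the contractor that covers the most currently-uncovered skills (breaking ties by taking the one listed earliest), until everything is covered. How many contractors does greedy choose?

4

Greedy: pick C3 (covers 4 new) → pick C1 (covers 3 new) → pick C5 (covers 2 new) → pick C2 (covers 1 new). Total picks: 4.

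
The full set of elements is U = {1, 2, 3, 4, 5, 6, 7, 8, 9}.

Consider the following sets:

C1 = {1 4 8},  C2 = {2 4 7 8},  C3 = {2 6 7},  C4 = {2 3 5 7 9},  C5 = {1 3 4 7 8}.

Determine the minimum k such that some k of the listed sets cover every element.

C3 and C4 and C5 together: C3 ∪ C4 ∪ C5 = {1, 2, 3, 4, 5, 6, 7, 8, 9} — every element is covered.
Only C4 contains 5, so C4 is forced; the remaining 4 elements need at least 2 more sets (each remaining set adds at most 3) — so at least 3 sets are needed, and 3 is optimal.

3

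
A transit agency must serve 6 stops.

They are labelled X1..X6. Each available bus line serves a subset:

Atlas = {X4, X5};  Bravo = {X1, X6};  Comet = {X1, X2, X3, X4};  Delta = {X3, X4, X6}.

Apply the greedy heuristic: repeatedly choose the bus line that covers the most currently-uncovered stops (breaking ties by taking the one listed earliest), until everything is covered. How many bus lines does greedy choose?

Greedy: pick Comet (covers 4 new) → pick Atlas (covers 1 new) → pick Bravo (covers 1 new). Total picks: 3.

3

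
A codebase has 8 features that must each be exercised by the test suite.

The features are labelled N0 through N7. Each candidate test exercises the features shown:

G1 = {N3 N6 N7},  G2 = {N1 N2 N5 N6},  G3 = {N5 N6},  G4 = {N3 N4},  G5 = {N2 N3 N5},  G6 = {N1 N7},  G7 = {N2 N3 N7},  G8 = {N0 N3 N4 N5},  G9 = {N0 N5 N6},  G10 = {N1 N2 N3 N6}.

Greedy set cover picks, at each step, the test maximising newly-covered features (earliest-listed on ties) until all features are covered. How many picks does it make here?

3

Greedy: pick G2 (covers 4 new) → pick G8 (covers 3 new) → pick G1 (covers 1 new). Total picks: 3.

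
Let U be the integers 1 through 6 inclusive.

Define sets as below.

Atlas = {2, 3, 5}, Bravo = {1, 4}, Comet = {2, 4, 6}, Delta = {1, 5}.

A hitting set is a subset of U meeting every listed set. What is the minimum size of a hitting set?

H = {4, 5} meets every set (each contains at least one member of H), and |H| = 2.
The sets Atlas, Bravo are pairwise disjoint, so any hitting set needs a separate point for each — at least 2. Hence 2 is optimal.

2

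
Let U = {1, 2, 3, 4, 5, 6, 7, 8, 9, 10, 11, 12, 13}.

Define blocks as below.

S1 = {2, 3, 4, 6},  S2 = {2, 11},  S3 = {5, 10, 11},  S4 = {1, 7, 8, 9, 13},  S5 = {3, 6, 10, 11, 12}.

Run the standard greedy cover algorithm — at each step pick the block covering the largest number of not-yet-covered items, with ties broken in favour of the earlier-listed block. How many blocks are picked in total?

4

Greedy: pick S4 (covers 5 new) → pick S5 (covers 5 new) → pick S1 (covers 2 new) → pick S3 (covers 1 new). Total picks: 4.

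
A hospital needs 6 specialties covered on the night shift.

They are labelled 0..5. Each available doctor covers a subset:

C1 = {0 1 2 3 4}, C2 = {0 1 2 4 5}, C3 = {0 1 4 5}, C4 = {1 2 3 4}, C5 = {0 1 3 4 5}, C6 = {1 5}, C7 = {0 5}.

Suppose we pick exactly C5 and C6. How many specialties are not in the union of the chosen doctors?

Union of C5, C6 = {0, 1, 3, 4, 5}.
Not covered: 2 — 1 specialty.

1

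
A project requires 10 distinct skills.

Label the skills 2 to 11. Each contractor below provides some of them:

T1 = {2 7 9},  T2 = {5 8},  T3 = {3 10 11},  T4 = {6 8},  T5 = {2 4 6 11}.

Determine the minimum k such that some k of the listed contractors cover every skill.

4

Take {T1, T2, T3, T5}. Their union is {2, 3, 4, 5, 6, 7, 8, 9, 10, 11}, which is all 10 skills.
Only T3 contains 3, so T3 is forced; the remaining 7 skills need at least 3 more contractors (each remaining contractor adds at most 3) — so at least 4 contractors are needed, and 4 is optimal.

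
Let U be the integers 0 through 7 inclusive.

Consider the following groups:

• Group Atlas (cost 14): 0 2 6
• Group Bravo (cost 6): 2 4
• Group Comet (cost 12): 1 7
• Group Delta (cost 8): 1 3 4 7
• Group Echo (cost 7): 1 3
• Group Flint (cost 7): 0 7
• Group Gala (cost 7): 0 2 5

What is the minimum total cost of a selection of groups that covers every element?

Atlas, Delta, Gala together cover every element (Atlas ∪ Delta ∪ Gala = {0, 1, 2, 3, 4, 5, 6, 7}); total cost 14 + 8 + 7 = 29.
No covering selection has total cost below 29.

29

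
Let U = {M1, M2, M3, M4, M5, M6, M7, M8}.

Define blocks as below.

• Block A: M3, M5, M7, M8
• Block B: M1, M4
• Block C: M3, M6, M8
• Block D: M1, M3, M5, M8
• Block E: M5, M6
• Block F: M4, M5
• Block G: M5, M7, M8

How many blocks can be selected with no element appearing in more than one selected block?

B, C are pairwise disjoint (B={M1,M4}; C={M3,M6,M8}).
Every remaining block overlaps one of these, and no 3 of the listed blocks are pairwise disjoint, so 2 is the maximum.

2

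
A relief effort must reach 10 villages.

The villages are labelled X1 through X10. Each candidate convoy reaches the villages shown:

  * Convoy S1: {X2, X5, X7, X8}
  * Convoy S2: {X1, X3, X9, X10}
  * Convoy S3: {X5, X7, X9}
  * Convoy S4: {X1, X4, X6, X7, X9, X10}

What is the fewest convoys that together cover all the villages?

Take {S1, S2, S4}. Their union is {X1, X2, X3, X4, X5, X6, X7, X8, X9, X10}, which is all 10 villages.
Only S1 contains X2, so S1 is forced; the remaining 6 villages need at least 2 more convoys (each remaining convoy adds at most 5) — so at least 3 convoys are needed, and 3 is optimal.

3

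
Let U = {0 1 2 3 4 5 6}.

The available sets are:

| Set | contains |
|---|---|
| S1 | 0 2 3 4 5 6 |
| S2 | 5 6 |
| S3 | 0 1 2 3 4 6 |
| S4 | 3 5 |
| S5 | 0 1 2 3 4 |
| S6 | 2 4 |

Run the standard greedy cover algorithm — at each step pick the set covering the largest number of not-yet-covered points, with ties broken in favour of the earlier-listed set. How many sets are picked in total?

Greedy: pick S1 (covers 6 new) → pick S3 (covers 1 new). Total picks: 2.

2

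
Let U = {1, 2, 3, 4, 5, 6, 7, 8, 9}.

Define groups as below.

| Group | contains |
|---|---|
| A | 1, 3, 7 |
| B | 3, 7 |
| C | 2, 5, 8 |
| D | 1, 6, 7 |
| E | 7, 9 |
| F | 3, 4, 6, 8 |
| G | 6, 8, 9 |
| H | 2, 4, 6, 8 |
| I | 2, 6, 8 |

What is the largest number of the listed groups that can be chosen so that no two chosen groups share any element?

C, E are pairwise disjoint (C={2,5,8}; E={7,9}).
Every remaining group overlaps one of these, and no 3 of the listed groups are pairwise disjoint, so 2 is the maximum.

2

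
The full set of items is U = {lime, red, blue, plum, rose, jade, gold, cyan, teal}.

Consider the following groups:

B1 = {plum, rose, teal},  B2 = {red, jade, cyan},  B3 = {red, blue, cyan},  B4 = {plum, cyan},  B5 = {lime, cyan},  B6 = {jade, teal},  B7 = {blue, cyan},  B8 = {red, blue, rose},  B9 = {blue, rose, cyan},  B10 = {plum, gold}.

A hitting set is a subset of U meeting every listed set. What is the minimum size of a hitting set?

H = {blue, plum, cyan, teal} meets every group (each contains at least one member of H), and |H| = 4.
The groups B5, B6, B8, B10 are pairwise disjoint, so any hitting set needs a separate item for each — at least 4. Hence 4 is optimal.

4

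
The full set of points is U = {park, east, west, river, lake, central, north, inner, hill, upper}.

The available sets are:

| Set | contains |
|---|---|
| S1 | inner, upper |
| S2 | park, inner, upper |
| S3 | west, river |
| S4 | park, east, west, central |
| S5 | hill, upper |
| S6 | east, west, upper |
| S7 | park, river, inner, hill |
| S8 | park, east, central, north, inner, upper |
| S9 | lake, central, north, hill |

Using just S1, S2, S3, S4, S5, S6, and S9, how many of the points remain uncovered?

0

Union of S1, S2, S3, S4, S5, S6, S9 = {park, east, west, river, lake, central, north, inner, hill, upper} — that's every point, so 0 are uncovered.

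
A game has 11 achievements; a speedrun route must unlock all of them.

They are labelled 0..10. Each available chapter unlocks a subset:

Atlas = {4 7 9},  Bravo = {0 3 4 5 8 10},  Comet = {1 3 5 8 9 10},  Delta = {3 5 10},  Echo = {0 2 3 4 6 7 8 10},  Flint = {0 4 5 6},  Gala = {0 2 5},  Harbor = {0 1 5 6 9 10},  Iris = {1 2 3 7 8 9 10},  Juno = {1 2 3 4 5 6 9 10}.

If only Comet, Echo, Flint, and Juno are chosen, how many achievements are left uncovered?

Union of Comet, Echo, Flint, Juno = {0, 1, 2, 3, 4, 5, 6, 7, 8, 9, 10} — that's every achievement, so 0 are uncovered.

0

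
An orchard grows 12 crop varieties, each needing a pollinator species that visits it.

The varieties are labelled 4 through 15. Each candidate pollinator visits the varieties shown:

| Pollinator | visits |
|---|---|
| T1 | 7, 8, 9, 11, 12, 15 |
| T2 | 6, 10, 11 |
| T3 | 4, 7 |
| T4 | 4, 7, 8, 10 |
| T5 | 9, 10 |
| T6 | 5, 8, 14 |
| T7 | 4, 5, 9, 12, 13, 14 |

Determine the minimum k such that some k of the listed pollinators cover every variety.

3

Take {T1, T2, T7}. Their union is {4, 5, 6, 7, 8, 9, 10, 11, 12, 13, 14, 15}, which is all 12 varieties.
Only T2 contains 6, so T2 is forced; the remaining 9 varieties need at least 2 more pollinators (each remaining pollinator adds at most 6) — so at least 3 pollinators are needed, and 3 is optimal.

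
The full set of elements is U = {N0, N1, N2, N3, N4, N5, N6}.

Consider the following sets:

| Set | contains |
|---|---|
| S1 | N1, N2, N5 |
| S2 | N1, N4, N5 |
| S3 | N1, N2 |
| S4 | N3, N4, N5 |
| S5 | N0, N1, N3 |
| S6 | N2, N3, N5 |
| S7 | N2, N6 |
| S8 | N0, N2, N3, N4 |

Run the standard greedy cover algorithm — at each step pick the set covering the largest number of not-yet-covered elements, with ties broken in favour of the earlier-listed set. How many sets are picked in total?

Greedy: pick S8 (covers 4 new) → pick S1 (covers 2 new) → pick S7 (covers 1 new). Total picks: 3.

3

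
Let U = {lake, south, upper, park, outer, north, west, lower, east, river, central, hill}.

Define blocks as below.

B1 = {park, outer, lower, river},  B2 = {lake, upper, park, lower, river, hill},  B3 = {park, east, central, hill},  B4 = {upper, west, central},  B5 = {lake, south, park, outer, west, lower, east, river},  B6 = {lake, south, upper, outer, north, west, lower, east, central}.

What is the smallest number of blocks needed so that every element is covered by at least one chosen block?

B2 and B6 cover everything between them: the union {lake, south, upper, park, outer, north, west, lower, east, river, central, hill} is all of U.
No single block has all 12 elements (the largest, B6, has 9), so 2 is optimal.

2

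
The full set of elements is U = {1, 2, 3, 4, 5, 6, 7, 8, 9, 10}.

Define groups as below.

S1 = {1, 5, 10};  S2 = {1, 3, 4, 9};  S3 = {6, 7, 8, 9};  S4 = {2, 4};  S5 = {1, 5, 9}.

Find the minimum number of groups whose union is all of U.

4

S1, S2, S3, and S4 cover everything between them: the union {1, 2, 3, 4, 5, 6, 7, 8, 9, 10} is all of U.
No 3 of the 5 groups cover everything (all 10 combinations miss at least one element), so 4 is optimal.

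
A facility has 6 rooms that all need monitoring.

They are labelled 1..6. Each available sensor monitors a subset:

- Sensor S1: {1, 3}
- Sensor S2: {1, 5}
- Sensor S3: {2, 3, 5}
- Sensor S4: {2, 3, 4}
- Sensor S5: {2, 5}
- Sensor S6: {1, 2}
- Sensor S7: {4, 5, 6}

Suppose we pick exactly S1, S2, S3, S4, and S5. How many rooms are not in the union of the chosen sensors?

1

Union of S1, S2, S3, S4, S5 = {1, 2, 3, 4, 5}.
Not covered: 6 — 1 room.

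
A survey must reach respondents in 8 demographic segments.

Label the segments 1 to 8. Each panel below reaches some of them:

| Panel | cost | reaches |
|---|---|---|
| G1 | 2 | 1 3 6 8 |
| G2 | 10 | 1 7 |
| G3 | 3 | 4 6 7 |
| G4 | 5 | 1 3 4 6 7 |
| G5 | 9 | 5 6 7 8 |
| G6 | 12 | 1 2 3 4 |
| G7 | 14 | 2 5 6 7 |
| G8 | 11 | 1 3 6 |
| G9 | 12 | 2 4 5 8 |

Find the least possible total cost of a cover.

G1, G3, G9 together cover every segment (G1 ∪ G3 ∪ G9 = {1, 2, 3, 4, 5, 6, 7, 8}); total cost 2 + 3 + 12 = 17.
No covering selection has total cost below 17.

17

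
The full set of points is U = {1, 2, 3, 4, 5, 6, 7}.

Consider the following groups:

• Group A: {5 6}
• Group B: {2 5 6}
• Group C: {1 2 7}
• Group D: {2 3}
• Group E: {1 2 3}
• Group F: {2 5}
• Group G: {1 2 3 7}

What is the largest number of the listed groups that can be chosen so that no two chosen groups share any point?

A, C are pairwise disjoint (A={5,6}; C={1,2,7}).
Every remaining group overlaps one of these, and no 3 of the listed groups are pairwise disjoint, so 2 is the maximum.

2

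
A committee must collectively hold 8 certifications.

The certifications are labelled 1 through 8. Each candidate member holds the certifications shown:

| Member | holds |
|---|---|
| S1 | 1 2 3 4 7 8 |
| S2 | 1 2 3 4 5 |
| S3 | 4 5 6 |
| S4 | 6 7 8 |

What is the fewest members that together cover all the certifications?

2

Take {S1, S3}. Their union is {1, 2, 3, 4, 5, 6, 7, 8}, which is all 8 certifications.
No single member has all 8 certifications (the largest, S1, has 6), so 2 is optimal.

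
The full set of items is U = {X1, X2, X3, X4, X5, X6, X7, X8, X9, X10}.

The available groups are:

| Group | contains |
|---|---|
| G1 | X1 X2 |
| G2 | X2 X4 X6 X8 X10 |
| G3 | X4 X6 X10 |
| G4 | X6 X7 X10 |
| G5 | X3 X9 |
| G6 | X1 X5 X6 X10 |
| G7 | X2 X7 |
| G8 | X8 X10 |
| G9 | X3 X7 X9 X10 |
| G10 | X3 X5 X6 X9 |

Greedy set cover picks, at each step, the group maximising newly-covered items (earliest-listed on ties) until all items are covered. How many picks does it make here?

3

Greedy: pick G2 (covers 5 new) → pick G9 (covers 3 new) → pick G6 (covers 2 new). Total picks: 3.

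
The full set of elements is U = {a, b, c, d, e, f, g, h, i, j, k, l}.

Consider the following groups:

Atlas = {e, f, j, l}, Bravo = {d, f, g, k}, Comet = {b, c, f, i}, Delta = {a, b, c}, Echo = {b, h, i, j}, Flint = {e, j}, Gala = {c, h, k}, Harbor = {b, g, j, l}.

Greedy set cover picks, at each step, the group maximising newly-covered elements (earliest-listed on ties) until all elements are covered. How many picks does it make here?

Greedy: pick Atlas (covers 4 new) → pick Bravo (covers 3 new) → pick Comet (covers 3 new) → pick Delta (covers 1 new) → pick Echo (covers 1 new). Total picks: 5.
(The true minimum cover uses only 4 groups, so greedy is not optimal here.)

5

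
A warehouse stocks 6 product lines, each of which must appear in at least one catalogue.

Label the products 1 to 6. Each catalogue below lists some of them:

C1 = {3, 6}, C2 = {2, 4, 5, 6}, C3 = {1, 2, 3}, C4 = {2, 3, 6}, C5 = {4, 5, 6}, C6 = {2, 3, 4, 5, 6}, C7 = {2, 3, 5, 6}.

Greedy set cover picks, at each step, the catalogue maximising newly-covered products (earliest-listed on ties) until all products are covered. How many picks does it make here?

Greedy: pick C6 (covers 5 new) → pick C3 (covers 1 new). Total picks: 2.

2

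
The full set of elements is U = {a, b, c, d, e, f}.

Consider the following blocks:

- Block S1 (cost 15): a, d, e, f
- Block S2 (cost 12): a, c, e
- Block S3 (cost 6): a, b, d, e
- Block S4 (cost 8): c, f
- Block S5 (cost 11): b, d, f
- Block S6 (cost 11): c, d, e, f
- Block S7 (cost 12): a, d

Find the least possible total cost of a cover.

S3, S4 together cover every element (S3 ∪ S4 = {a, b, c, d, e, f}); total cost 6 + 8 = 14.
No covering selection has total cost below 14.

14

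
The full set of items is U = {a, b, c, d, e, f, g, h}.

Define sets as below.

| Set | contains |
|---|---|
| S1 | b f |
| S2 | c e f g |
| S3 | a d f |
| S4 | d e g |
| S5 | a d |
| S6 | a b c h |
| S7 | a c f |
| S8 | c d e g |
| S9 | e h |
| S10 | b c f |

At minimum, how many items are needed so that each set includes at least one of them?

Take T = {a, b, e}. Each listed set contains at least one of these, so T is a hitting set of size 3.
The sets S1, S5, S9 are pairwise disjoint, so any hitting set needs a separate item for each — at least 3. Hence 3 is optimal.

3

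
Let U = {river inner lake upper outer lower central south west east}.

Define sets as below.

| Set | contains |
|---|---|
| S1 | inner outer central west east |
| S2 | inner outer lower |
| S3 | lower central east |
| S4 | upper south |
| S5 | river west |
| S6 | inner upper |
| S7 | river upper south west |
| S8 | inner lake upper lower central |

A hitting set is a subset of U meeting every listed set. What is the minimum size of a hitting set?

3

The 3 points {upper, lower, west} hit every set.
The sets S3, S4, S5 are pairwise disjoint, so any hitting set needs a separate point for each — at least 3. Hence 3 is optimal.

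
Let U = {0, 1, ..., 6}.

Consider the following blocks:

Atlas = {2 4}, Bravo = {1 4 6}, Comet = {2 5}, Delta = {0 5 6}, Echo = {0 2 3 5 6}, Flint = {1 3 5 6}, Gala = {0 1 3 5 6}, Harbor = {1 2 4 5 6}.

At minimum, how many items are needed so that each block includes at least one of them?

2

Take H = {4, 5}. Each listed block contains at least one of these, so H is a hitting set of size 2.
The blocks Atlas, Flint are pairwise disjoint, so any hitting set needs a separate item for each — at least 2. Hence 2 is optimal.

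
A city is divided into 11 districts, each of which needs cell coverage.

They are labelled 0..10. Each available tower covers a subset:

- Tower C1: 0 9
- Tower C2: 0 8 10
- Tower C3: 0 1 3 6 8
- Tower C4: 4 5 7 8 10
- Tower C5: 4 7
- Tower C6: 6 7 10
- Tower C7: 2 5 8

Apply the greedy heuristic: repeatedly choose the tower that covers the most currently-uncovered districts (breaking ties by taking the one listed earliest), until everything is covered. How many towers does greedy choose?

Greedy: pick C3 (covers 5 new) → pick C4 (covers 4 new) → pick C1 (covers 1 new) → pick C7 (covers 1 new). Total picks: 4.

4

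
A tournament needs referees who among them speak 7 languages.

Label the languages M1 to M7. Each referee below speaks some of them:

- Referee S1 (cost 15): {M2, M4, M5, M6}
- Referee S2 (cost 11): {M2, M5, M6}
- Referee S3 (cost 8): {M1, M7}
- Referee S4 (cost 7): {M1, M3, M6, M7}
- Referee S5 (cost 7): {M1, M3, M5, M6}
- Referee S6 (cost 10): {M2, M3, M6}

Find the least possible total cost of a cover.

22

S1, S4 together cover every language (S1 ∪ S4 = {M1, M2, M3, M4, M5, M6, M7}); total cost 15 + 7 = 22.
No covering selection has total cost below 22.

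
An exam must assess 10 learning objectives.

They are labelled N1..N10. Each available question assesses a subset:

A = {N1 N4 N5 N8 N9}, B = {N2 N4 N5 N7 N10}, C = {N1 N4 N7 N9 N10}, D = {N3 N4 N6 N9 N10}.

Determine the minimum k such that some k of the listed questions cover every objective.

3

Take {A, B, D}. Their union is {N1, N2, N3, N4, N5, N6, N7, N8, N9, N10}, which is all 10 objectives.
Only B contains N2, so B is forced; the remaining 5 objectives need at least 2 more questions (each remaining question adds at most 3) — so at least 3 questions are needed, and 3 is optimal.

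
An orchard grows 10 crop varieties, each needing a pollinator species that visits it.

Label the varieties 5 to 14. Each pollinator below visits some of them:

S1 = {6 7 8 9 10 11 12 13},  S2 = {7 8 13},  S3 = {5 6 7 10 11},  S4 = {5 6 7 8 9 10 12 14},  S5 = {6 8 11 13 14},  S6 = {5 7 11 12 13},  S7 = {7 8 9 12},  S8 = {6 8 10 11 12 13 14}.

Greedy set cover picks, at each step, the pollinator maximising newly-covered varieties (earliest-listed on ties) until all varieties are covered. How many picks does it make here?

Greedy: pick S1 (covers 8 new) → pick S4 (covers 2 new). Total picks: 2.

2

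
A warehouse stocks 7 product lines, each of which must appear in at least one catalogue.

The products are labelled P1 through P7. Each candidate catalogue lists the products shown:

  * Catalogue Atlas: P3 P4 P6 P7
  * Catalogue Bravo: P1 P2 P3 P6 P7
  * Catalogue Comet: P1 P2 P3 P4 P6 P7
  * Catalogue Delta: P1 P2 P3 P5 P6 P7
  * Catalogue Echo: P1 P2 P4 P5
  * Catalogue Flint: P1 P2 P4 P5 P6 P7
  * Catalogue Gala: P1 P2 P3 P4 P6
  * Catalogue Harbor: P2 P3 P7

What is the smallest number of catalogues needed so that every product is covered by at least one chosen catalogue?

2

Take {Atlas, Echo}. Their union is {P1, P2, P3, P4, P5, P6, P7}, which is all 7 products.
No single catalogue has all 7 products (the largest, Comet, has 6), so 2 is optimal.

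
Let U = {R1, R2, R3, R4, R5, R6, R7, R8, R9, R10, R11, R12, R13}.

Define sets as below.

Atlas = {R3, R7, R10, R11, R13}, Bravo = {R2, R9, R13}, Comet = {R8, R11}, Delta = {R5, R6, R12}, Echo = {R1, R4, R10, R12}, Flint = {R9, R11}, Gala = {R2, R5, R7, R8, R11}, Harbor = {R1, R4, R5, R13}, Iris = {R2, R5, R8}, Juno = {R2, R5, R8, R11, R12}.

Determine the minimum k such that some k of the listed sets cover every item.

Atlas, Delta, Echo, Flint, and Juno cover everything between them: the union {R1, R2, R3, R4, R5, R6, R7, R8, R9, R10, R11, R12, R13} is all of U.
No 4 of the 10 sets cover everything (all 210 combinations miss at least one item), so 5 is optimal.

5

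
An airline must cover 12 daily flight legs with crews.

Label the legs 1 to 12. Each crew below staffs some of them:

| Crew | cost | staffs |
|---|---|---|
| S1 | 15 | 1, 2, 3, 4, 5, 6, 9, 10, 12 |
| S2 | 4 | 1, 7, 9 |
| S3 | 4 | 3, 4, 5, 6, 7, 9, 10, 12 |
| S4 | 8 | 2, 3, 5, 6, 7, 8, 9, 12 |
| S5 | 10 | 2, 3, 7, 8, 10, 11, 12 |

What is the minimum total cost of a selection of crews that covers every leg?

S2, S3, S5 together cover every leg (S2 ∪ S3 ∪ S5 = {1, 2, 3, 4, 5, 6, 7, 8, 9, 10, 11, 12}); total cost 4 + 4 + 10 = 18.
No covering selection has total cost below 18.

18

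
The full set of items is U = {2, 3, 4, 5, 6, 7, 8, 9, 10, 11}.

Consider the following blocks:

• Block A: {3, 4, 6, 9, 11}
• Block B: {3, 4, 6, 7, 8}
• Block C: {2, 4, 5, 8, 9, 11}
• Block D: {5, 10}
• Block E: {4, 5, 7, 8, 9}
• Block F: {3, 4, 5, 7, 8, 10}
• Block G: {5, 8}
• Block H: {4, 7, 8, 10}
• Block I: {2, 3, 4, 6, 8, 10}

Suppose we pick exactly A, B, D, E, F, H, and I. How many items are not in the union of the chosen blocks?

Union of A, B, D, E, F, H, I = {2, 3, 4, 5, 6, 7, 8, 9, 10, 11} — that's every item, so 0 are uncovered.

0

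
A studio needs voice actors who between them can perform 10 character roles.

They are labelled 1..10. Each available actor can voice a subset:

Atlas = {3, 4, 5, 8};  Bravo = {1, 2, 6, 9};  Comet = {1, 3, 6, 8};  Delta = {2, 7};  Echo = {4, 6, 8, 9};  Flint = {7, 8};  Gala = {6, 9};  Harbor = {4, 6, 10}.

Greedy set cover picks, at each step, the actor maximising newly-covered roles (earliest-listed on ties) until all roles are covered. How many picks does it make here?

Greedy: pick Atlas (covers 4 new) → pick Bravo (covers 4 new) → pick Delta (covers 1 new) → pick Harbor (covers 1 new). Total picks: 4.

4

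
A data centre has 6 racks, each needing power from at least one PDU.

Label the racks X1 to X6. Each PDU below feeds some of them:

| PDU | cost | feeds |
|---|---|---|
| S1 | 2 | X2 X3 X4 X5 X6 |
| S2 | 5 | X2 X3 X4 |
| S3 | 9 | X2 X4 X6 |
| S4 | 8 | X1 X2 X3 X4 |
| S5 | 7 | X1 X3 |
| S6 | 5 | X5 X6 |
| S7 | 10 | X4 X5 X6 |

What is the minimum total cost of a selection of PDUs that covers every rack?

S1, S5 together cover every rack (S1 ∪ S5 = {X1, X2, X3, X4, X5, X6}); total cost 2 + 7 = 9.
No covering selection has total cost below 9.

9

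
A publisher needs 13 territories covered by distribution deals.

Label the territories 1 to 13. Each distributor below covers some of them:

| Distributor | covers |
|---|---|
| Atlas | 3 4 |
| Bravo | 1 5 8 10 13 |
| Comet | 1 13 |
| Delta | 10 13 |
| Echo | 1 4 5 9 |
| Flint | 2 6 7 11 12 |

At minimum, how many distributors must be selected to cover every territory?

Take {Atlas, Bravo, Echo, Flint}. Their union is {1, 2, 3, 4, 5, 6, 7, 8, 9, 10, 11, 12, 13}, which is all 13 territories.
Only Atlas contains 3, so Atlas is forced; the remaining 11 territories need at least 3 more distributors (each remaining distributor adds at most 5) — so at least 4 distributors are needed, and 4 is optimal.

4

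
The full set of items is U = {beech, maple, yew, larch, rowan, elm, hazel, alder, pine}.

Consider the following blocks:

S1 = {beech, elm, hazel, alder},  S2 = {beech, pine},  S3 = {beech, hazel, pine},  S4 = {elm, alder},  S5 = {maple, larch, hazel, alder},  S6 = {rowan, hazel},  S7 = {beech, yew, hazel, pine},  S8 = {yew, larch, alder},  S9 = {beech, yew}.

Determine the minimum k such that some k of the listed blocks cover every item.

4

Take {S4, S5, S6, S7}. Their union is {beech, maple, yew, larch, rowan, elm, hazel, alder, pine}, which is all 9 items.
Only S6 contains rowan, so S6 is forced; the remaining 7 items need at least 3 more blocks (each remaining block adds at most 3) — so at least 4 blocks are needed, and 4 is optimal.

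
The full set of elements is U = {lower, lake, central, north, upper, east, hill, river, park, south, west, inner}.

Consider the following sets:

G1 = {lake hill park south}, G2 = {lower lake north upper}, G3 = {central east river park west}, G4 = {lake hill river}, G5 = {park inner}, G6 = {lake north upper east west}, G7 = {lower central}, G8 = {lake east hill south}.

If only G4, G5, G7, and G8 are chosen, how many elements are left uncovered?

Union of G4, G5, G7, G8 = {lower, lake, central, east, hill, river, park, south, inner}.
Not covered: north, upper, west — 3 elements.

3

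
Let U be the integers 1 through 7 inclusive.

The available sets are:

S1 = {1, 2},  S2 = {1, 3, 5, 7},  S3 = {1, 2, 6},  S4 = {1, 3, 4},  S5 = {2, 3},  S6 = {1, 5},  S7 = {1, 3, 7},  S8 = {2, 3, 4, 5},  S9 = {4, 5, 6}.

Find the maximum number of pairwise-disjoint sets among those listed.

2

S1, S9 are pairwise disjoint (S1={1,2}; S9={4,5,6}).
Every remaining set overlaps one of these, and no 3 of the listed sets are pairwise disjoint, so 2 is the maximum.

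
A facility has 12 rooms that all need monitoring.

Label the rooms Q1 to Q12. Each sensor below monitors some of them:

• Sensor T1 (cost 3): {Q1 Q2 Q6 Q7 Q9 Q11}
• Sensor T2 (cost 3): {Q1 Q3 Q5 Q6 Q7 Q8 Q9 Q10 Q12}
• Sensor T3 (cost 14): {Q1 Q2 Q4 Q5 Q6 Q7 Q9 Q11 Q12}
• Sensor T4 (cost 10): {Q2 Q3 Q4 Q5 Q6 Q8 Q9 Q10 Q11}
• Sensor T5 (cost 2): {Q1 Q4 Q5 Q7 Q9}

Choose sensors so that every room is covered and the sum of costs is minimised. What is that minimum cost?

8

T1, T2, T5 together cover every room (T1 ∪ T2 ∪ T5 = {Q1, Q2, Q3, Q4, Q5, Q6, Q7, Q8, Q9, Q10, Q11, Q12}); total cost 3 + 3 + 2 = 8.
No covering selection has total cost below 8.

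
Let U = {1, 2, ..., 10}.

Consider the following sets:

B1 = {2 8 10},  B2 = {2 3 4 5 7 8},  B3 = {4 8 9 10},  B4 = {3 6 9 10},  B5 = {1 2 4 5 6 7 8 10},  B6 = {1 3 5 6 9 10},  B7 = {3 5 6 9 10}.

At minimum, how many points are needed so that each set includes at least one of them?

H = {7, 10} meets every set (each contains at least one member of H), and |H| = 2.
No single point lies in every set, so at least 2 are needed and 2 is optimal.

2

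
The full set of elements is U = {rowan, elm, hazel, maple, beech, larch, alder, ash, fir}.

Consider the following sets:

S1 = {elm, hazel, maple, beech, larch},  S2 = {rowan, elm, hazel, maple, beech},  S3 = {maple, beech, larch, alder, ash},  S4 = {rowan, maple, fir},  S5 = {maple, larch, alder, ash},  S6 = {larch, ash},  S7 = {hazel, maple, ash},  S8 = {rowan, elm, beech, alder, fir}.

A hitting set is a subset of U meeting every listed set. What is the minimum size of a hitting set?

Take H = {maple, ash, fir}. Each listed set contains at least one of these, so H is a hitting set of size 3.
No choice of 2 elements meets every set, so 3 is the minimum.

3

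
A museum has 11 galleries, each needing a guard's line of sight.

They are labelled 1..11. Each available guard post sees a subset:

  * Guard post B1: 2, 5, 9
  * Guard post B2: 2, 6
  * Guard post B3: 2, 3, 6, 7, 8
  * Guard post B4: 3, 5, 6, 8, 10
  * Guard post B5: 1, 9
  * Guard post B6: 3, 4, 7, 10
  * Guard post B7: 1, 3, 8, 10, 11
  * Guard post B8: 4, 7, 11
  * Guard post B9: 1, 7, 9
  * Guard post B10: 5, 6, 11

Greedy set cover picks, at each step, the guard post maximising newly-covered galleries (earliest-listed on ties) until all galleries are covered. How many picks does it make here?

Greedy: pick B3 (covers 5 new) → pick B7 (covers 3 new) → pick B1 (covers 2 new) → pick B6 (covers 1 new). Total picks: 4.

4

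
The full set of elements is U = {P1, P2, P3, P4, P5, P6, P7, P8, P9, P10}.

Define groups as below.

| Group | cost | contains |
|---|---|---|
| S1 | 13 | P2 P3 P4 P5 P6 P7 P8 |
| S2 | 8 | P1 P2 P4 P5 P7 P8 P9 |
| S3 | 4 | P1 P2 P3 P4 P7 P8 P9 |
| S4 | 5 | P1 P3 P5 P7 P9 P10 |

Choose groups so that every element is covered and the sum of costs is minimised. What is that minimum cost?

18

S1, S4 together cover every element (S1 ∪ S4 = {P1, P2, P3, P4, P5, P6, P7, P8, P9, P10}); total cost 13 + 5 = 18.
The greedy pick S3, S4, S1 costs 22; no covering selection beats 18.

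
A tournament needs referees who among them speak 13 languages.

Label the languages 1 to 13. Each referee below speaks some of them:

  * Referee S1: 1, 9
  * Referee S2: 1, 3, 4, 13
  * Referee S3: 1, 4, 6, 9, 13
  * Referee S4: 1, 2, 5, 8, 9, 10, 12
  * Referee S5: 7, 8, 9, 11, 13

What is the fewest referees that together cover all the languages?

4

Take {S2, S3, S4, S5}. Their union is {1, 2, 3, 4, 5, 6, 7, 8, 9, 10, 11, 12, 13}, which is all 13 languages.
No 3 of the 5 referees cover everything (all 10 combinations miss at least one language), so 4 is optimal.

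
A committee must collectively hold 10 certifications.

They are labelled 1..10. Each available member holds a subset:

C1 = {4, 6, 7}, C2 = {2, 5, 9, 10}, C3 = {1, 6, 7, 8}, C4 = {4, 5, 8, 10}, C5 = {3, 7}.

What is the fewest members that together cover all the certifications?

Take {C2, C3, C4, C5}. Their union is {1, 2, 3, 4, 5, 6, 7, 8, 9, 10}, which is all 10 certifications.
No 3 of the 5 members cover everything (all 10 combinations miss at least one certification), so 4 is optimal.

4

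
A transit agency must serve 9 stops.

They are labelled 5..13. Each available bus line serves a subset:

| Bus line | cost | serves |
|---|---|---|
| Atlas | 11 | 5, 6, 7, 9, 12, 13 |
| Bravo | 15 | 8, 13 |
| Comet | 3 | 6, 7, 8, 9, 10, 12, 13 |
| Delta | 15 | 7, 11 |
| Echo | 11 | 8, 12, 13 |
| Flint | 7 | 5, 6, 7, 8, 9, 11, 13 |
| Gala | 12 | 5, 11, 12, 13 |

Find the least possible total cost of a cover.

Comet, Flint together cover every stop (Comet ∪ Flint = {5, 6, 7, 8, 9, 10, 11, 12, 13}); total cost 3 + 7 = 10.
No covering selection has total cost below 10.

10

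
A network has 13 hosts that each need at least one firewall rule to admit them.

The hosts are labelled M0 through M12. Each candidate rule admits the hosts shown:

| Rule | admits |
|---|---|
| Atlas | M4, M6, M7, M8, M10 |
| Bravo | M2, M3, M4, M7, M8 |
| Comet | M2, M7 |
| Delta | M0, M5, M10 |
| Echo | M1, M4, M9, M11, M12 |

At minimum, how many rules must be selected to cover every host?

Take {Atlas, Bravo, Delta, Echo}. Their union is {M0, M1, M2, M3, M4, M5, M6, M7, M8, M9, M10, M11, M12}, which is all 13 hosts.
No 3 of the 5 rules cover everything (all 10 combinations miss at least one host), so 4 is optimal.

4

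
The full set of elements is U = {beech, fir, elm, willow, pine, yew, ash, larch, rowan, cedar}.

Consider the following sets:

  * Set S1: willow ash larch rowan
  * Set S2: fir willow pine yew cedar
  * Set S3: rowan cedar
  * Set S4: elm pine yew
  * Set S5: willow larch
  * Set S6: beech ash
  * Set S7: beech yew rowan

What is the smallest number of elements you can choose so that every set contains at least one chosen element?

4

H = {beech, willow, yew, rowan} meets every set (each contains at least one member of H), and |H| = 4.
The sets S3, S4, S5, S6 are pairwise disjoint, so any hitting set needs a separate element for each — at least 4. Hence 4 is optimal.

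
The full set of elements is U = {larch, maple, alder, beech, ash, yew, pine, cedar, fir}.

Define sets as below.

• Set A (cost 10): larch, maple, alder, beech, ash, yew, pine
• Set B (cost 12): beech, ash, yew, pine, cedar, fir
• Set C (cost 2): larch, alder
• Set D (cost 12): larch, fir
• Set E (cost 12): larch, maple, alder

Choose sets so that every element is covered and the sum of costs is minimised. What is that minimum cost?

A, B together cover every element (A ∪ B = {larch, maple, alder, beech, ash, yew, pine, cedar, fir}); total cost 10 + 12 = 22.
The greedy pick C, A, B costs 24; no covering selection beats 22.

22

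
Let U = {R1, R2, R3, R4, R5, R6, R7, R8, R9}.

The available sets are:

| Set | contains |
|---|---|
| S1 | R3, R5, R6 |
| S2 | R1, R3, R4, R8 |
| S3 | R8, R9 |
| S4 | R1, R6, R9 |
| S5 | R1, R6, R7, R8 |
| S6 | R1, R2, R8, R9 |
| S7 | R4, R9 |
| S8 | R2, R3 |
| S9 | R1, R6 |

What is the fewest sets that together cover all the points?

S1 and S2 and S5 and S6 together: S1 ∪ S2 ∪ S5 ∪ S6 = {R1, R2, R3, R4, R5, R6, R7, R8, R9} — every point is covered.
Only S5 contains R7, so S5 is forced; the remaining 5 points need at least 3 more sets (each remaining set adds at most 2) — so at least 4 sets are needed, and 4 is optimal.

4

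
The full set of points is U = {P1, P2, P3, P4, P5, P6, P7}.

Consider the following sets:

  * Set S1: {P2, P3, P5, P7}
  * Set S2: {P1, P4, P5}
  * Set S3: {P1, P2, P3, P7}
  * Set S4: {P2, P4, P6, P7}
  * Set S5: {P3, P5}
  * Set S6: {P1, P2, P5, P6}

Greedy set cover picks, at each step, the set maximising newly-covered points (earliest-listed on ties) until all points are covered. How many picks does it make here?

Greedy: pick S1 (covers 4 new) → pick S2 (covers 2 new) → pick S4 (covers 1 new). Total picks: 3.

3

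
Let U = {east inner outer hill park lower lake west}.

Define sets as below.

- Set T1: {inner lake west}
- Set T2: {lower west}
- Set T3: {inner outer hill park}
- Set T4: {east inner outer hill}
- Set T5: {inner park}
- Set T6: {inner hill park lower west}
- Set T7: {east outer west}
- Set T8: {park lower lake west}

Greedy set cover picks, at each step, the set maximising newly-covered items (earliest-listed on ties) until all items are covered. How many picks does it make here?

3

Greedy: pick T6 (covers 5 new) → pick T4 (covers 2 new) → pick T1 (covers 1 new). Total picks: 3.
(The true minimum cover uses only 2 sets, so greedy is not optimal here.)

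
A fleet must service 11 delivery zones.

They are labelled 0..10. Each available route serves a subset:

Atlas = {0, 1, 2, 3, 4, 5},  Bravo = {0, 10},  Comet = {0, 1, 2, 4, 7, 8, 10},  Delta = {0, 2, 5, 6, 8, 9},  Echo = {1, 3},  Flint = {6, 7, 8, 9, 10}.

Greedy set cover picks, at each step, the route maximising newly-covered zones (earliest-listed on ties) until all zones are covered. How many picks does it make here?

3

Greedy: pick Comet (covers 7 new) → pick Delta (covers 3 new) → pick Atlas (covers 1 new). Total picks: 3.
(The true minimum cover uses only 2 routes, so greedy is not optimal here.)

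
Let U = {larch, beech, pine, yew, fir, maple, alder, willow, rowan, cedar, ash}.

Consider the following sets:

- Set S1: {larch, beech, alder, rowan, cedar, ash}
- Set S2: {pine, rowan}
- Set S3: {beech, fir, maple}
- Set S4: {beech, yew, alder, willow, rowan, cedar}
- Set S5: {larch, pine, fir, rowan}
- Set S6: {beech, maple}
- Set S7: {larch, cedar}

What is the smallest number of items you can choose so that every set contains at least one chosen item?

3

The 3 items {larch, beech, pine} hit every set.
The sets S2, S3, S7 are pairwise disjoint, so any hitting set needs a separate item for each — at least 3. Hence 3 is optimal.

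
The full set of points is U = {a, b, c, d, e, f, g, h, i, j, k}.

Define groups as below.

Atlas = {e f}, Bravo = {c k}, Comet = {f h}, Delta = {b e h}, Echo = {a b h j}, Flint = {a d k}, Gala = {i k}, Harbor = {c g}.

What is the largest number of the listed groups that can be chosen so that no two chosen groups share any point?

Atlas, Echo, Gala, Harbor are pairwise disjoint (Atlas={e,f}; Echo={a,b,h,j}; Gala={i,k}; Harbor={c,g}).
Every remaining group overlaps one of these, and no 5 of the listed groups are pairwise disjoint, so 4 is the maximum.

4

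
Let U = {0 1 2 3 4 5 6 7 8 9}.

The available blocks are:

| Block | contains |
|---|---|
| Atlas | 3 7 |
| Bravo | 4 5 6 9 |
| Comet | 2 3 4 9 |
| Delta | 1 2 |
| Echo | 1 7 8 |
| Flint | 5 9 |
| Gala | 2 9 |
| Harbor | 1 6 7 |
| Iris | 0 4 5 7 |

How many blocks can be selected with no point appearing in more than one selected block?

Atlas, Bravo, Delta are pairwise disjoint (Atlas={3,7}; Bravo={4,5,6,9}; Delta={1,2}).
Every remaining block overlaps one of these, and no 4 of the listed blocks are pairwise disjoint, so 3 is the maximum.

3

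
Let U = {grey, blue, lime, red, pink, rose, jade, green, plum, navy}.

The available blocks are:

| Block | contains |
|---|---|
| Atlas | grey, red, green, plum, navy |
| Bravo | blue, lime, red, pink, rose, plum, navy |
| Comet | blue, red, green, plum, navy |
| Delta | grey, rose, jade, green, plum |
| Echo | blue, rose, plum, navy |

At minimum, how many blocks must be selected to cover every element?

Bravo and Delta together: Bravo ∪ Delta = {grey, blue, lime, red, pink, rose, jade, green, plum, navy} — every element is covered.
No single block has all 10 elements (the largest, Bravo, has 7), so 2 is optimal.

2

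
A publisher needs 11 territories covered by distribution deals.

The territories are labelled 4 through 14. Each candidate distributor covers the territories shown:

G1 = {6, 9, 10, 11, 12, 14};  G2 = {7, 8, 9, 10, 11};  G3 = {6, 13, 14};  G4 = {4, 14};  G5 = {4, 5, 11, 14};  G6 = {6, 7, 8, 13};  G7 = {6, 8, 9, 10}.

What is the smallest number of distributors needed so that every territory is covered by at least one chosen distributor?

3

G1 and G5 and G6 together: G1 ∪ G5 ∪ G6 = {4, 5, 6, 7, 8, 9, 10, 11, 12, 13, 14} — every territory is covered.
Only G5 contains 5, so G5 is forced; the remaining 7 territories need at least 2 more distributors (each remaining distributor adds at most 4) — so at least 3 distributors are needed, and 3 is optimal.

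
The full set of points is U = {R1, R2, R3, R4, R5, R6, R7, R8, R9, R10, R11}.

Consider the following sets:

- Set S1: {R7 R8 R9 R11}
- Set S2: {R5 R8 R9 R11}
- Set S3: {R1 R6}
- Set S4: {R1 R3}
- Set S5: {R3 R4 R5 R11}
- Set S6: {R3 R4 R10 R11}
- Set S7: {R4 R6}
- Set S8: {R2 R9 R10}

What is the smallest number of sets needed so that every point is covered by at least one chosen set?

S1, S3, S5, and S8 cover everything between them: the union {R1, R2, R3, R4, R5, R6, R7, R8, R9, R10, R11} is all of U.
Only S1 contains R7, so S1 is forced; the remaining 7 points need at least 3 more sets (each remaining set adds at most 3) — so at least 4 sets are needed, and 4 is optimal.

4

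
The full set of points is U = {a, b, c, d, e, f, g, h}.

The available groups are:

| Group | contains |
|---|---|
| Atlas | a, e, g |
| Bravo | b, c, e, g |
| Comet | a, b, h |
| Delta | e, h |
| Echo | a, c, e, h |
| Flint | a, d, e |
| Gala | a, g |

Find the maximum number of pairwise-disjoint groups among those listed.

Delta, Gala are pairwise disjoint (Delta={e,h}; Gala={a,g}).
Every remaining group overlaps one of these, and no 3 of the listed groups are pairwise disjoint, so 2 is the maximum.

2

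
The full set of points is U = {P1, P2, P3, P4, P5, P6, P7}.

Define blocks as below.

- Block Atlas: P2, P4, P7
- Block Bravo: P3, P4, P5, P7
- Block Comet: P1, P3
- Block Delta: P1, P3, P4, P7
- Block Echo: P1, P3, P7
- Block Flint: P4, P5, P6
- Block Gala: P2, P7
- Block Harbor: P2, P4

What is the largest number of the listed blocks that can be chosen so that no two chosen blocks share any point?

3

Comet, Flint, Gala are pairwise disjoint (Comet={P1,P3}; Flint={P4,P5,P6}; Gala={P2,P7}).
Every remaining block overlaps one of these, and no 4 of the listed blocks are pairwise disjoint, so 3 is the maximum.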